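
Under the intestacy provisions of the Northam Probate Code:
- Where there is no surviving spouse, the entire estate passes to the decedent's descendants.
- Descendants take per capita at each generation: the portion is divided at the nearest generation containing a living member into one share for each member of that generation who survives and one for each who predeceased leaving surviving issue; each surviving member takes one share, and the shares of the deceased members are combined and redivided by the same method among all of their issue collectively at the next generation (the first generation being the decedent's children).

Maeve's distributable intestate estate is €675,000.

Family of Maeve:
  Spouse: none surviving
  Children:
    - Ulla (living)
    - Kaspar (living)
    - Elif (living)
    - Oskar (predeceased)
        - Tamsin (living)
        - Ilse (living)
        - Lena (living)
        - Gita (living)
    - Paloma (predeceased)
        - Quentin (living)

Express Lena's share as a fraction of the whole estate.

Lena receives 2/25 of the estate.

The entire €675,000 passes to the descendants.
That amount (€675,000) is divided at the children's generation into 5 shares of €135,000. Ulla, Kaspar, and Elif each take €135,000. The 2 shares of the deceased (Oskar and Paloma) are combined into a pool of €270,000.
That pool (€270,000) is divided at the grandchildren's generation equally among Tamsin, Ilse, Lena, Gita, and Quentin: €54,000 each.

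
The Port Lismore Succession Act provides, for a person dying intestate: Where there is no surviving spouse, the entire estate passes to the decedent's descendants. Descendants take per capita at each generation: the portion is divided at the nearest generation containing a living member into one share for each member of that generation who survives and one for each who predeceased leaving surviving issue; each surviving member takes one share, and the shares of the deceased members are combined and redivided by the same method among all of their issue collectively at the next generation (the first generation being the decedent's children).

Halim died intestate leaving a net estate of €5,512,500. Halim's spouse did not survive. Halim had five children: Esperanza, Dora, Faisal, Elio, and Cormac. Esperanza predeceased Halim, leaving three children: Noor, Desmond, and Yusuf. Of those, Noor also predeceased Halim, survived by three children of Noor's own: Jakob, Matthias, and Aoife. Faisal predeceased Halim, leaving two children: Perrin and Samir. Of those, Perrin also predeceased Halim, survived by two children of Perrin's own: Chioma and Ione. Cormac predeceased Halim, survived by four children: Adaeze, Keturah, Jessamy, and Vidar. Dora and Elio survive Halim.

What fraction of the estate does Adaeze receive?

The entire €5,512,500 passes to the descendants.
That amount (€5,512,500) is divided at the children's generation into 5 shares of €1,102,500. Dora and Elio each take €1,102,500. The 3 shares of the deceased (Esperanza, Faisal, and Cormac) are combined into a pool of €3,307,500.
That pool (€3,307,500) is divided at the grandchildren's generation into 9 shares of €367,500. Desmond, Yusuf, Samir, Adaeze, Keturah, Jessamy, and Vidar each take €367,500. The 2 shares of the deceased (Noor and Perrin) are combined into a pool of €735,000.
That pool (€735,000) is divided at the great-grandchildren's generation equally among Jakob, Matthias, Aoife, Chioma, and Ione: €147,000 each.

Adaeze receives 1/15 of the estate.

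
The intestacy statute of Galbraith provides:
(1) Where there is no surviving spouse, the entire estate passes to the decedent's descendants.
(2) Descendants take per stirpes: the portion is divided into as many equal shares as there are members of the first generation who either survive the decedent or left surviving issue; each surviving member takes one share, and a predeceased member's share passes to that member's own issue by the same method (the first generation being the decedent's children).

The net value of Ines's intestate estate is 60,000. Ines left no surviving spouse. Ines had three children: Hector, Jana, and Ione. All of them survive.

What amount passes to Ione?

The entire 60,000 passes to the descendants.
That amount (60,000) is divided into 3 shares of 20,000: Hector, Jana, and Ione each take 20,000.

Ione receives 20,000.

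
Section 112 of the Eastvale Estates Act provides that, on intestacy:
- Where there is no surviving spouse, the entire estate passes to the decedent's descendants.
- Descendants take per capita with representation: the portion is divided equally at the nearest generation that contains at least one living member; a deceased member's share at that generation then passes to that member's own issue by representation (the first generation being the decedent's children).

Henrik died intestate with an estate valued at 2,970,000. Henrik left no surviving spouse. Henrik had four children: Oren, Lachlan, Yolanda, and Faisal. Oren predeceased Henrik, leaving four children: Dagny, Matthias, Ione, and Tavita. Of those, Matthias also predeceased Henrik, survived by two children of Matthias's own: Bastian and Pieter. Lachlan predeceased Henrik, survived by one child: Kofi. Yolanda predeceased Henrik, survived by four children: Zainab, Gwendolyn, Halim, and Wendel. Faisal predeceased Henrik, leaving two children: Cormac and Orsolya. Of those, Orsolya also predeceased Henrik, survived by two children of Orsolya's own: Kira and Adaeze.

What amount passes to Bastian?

The entire 2,970,000 passes to the descendants.
No child survives, so the initial division is made at the grandchildren's generation.
That amount (2,970,000) is divided into 11 shares of 270,000: Dagny, Ione, Tavita, Kofi, Zainab, Gwendolyn, Halim, Wendel, and Cormac each take 270,000; Matthias's 270,000 share passes to Matthias's issue; Orsolya's 270,000 share passes to Orsolya's issue.
Matthias's share (270,000) is divided into 2 shares of 135,000: Bastian and Pieter each take 135,000.
Orsolya's share (270,000) is divided into 2 shares of 135,000: Kira and Adaeze each take 135,000.

Bastian receives 135,000.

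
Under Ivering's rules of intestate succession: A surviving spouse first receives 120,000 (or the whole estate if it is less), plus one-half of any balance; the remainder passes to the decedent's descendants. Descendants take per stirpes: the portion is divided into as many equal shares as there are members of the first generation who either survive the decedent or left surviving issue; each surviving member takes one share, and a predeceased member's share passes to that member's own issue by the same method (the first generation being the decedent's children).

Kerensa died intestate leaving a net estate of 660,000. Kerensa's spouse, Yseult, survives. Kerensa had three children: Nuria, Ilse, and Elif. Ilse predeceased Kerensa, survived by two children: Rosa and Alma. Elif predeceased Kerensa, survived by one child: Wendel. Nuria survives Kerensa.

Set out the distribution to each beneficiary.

Yseult: 390,000; Nuria: 90,000; Rosa: 45,000; Alma: 45,000; Wendel: 90,000

Yseult first takes 120,000, leaving a balance of 540,000. Yseult then takes one-half of the balance (270,000), for a total of 390,000. The remaining 270,000 passes to the descendants.
The descendants' portion (270,000) is divided into 3 shares of 90,000: Nuria takes 90,000; Ilse's 90,000 share passes to Ilse's issue; Elif's 90,000 share passes to Elif's issue.
Ilse's share (90,000) is divided into 2 shares of 45,000: Rosa and Alma each take 45,000.
Elif's share (90,000) passes entirely to Wendel.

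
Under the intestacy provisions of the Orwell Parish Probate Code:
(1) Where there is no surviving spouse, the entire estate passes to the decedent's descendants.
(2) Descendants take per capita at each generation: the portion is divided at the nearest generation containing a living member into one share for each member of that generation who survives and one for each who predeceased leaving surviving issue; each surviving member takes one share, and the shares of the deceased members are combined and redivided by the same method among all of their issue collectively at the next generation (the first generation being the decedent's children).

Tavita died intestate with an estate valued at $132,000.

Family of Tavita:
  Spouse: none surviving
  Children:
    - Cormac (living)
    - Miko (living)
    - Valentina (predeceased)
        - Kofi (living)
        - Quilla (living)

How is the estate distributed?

The entire $132,000 passes to the descendants.
That amount ($132,000) is divided at the children's generation into 3 shares of $44,000. Cormac and Miko each take $44,000. The remaining share for the deceased Valentina ($44,000) is carried to the next generation.
That pool ($44,000) is divided at the grandchildren's generation equally among Kofi and Quilla: $22,000 each.

Cormac: $44,000; Miko: $44,000; Kofi: $22,000; Quilla: $22,000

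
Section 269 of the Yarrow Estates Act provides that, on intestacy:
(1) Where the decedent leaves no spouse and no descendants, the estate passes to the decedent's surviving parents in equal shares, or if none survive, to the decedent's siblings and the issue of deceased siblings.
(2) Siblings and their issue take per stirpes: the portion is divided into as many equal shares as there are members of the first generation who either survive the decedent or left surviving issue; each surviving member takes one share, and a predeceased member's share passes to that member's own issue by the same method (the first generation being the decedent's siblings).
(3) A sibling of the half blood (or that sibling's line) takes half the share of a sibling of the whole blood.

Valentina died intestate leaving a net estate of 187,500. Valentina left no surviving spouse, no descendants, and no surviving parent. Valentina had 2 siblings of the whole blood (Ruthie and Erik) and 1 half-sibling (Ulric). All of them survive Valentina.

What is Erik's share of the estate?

The entire 187,500 passes to the siblings and their issue.
Counting each half-blood sibling's line as half a unit, there are 5/2 units in 187,500, so one unit is 75,000. Whole-blood lines (Ruthie and Erik) take 75,000 each; half-blood lines (Ulric) take 37,500 each.

Erik receives 75,000.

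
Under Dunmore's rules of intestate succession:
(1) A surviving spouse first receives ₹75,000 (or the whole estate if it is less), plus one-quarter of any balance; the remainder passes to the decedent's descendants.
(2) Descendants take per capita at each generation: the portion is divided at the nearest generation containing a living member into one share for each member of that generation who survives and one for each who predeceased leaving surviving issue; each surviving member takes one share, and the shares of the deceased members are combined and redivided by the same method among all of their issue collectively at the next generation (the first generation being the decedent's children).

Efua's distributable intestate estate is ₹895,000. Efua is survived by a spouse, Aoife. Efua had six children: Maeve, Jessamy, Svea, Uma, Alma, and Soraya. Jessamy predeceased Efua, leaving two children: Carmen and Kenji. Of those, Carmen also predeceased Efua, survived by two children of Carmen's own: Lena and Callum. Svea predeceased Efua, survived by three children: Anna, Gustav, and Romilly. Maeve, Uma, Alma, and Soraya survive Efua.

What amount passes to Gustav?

Aoife first takes ₹75,000, leaving a balance of ₹820,000. Aoife then takes one-quarter of the balance (₹205,000), for a total of ₹280,000. The remaining ₹615,000 passes to the descendants.
The descendants' portion (₹615,000) is divided at the children's generation into 6 shares of ₹102,500. Maeve, Uma, Alma, and Soraya each take ₹102,500. The 2 shares of the deceased (Jessamy and Svea) are combined into a pool of ₹205,000.
That pool (₹205,000) is divided at the grandchildren's generation into 5 shares of ₹41,000. Kenji, Anna, Gustav, and Romilly each take ₹41,000. The remaining share for the deceased Carmen (₹41,000) is carried to the next generation.
That pool (₹41,000) is divided at the great-grandchildren's generation equally among Lena and Callum: ₹20,500 each.

Gustav receives ₹41,000.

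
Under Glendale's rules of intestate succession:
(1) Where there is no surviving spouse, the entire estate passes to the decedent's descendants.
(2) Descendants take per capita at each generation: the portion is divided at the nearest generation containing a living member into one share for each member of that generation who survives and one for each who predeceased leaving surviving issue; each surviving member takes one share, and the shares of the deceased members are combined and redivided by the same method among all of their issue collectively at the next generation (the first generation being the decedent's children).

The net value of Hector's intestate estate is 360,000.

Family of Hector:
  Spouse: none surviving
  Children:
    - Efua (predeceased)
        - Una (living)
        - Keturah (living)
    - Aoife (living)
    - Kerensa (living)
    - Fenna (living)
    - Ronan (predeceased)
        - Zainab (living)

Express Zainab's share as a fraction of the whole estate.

Zainab receives 2/15 of the estate.

The entire 360,000 passes to the descendants.
That amount (360,000) is divided at the children's generation into 5 shares of 72,000. Aoife, Kerensa, and Fenna each take 72,000. The 2 shares of the deceased (Efua and Ronan) are combined into a pool of 144,000.
That pool (144,000) is divided at the grandchildren's generation equally among Una, Keturah, and Zainab: 48,000 each.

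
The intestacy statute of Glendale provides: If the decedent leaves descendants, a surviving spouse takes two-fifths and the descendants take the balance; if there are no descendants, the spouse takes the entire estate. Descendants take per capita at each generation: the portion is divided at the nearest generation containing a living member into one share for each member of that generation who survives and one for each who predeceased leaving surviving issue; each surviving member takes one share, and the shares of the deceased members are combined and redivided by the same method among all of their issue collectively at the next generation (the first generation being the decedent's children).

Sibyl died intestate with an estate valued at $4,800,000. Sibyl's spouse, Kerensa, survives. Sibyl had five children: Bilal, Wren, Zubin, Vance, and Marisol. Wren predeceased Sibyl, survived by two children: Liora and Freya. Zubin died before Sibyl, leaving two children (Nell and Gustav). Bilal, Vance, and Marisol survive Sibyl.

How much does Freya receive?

Kerensa takes two-fifths of $4,800,000 = $1,920,000. The remaining $2,880,000 passes to the descendants.
The descendants' portion ($2,880,000) is divided at the children's generation into 5 shares of $576,000. Bilal, Vance, and Marisol each take $576,000. The 2 shares of the deceased (Wren and Zubin) are combined into a pool of $1,152,000.
That pool ($1,152,000) is divided at the grandchildren's generation equally among Liora, Freya, Nell, and Gustav: $288,000 each.

Freya receives $288,000.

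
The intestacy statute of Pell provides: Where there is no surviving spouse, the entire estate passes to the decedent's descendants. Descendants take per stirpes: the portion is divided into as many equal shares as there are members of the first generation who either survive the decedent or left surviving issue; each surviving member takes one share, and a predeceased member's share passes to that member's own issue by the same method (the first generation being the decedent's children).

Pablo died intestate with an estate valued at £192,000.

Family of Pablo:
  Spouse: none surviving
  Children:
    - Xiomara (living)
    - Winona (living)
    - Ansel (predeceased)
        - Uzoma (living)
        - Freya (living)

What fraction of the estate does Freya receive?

The entire £192,000 passes to the descendants.
That amount (£192,000) is divided into 3 shares of £64,000: Xiomara and Winona each take £64,000; Ansel's £64,000 share passes to Ansel's issue.
Ansel's share (£64,000) is divided into 2 shares of £32,000: Uzoma and Freya each take £32,000.

Freya receives 1/6 of the estate.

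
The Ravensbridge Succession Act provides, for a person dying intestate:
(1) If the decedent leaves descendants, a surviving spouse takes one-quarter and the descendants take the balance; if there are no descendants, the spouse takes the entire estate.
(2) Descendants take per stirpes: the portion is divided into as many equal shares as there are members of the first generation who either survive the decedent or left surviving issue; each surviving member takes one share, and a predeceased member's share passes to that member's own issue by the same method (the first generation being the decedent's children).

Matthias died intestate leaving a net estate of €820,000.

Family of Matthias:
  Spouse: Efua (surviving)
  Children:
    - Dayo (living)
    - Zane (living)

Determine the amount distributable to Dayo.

Dayo receives €307,500.

Efua takes one-quarter of €820,000 = €205,000. The remaining €615,000 passes to the descendants.
The descendants' portion (€615,000) is divided into 2 shares of €307,500: Dayo and Zane each take €307,500.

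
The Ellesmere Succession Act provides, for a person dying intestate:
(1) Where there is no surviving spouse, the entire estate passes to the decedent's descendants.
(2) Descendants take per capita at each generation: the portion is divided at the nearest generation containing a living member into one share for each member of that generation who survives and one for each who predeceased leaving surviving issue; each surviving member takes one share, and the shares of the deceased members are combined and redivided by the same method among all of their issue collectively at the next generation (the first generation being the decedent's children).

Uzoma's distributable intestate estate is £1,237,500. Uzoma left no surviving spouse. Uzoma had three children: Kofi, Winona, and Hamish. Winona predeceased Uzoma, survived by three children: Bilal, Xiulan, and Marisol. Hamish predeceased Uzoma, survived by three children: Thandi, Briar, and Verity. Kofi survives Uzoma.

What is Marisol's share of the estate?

Marisol receives £137,500.

The entire £1,237,500 passes to the descendants.
That amount (£1,237,500) is divided at the children's generation into 3 shares of £412,500. Kofi takes £412,500. The 2 shares of the deceased (Winona and Hamish) are combined into a pool of £825,000.
That pool (£825,000) is divided at the grandchildren's generation equally among Bilal, Xiulan, Marisol, Thandi, Briar, and Verity: £137,500 each.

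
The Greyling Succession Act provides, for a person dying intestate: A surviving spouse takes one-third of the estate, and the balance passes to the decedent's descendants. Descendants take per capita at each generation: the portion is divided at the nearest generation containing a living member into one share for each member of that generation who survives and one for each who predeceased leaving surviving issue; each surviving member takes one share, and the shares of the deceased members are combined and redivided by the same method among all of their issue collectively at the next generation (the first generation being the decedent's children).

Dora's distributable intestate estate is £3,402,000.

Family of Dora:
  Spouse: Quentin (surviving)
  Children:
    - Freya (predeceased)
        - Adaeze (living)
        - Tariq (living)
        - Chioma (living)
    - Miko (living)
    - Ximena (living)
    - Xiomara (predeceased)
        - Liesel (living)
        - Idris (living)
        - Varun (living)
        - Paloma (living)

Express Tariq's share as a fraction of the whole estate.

Quentin takes one-third of £3,402,000 = £1,134,000. The remaining £2,268,000 passes to the descendants.
The descendants' portion (£2,268,000) is divided at the children's generation into 4 shares of £567,000. Miko and Ximena each take £567,000. The 2 shares of the deceased (Freya and Xiomara) are combined into a pool of £1,134,000.
That pool (£1,134,000) is divided at the grandchildren's generation equally among Adaeze, Tariq, Chioma, Liesel, Idris, Varun, and Paloma: £162,000 each.

Tariq receives 1/21 of the estate.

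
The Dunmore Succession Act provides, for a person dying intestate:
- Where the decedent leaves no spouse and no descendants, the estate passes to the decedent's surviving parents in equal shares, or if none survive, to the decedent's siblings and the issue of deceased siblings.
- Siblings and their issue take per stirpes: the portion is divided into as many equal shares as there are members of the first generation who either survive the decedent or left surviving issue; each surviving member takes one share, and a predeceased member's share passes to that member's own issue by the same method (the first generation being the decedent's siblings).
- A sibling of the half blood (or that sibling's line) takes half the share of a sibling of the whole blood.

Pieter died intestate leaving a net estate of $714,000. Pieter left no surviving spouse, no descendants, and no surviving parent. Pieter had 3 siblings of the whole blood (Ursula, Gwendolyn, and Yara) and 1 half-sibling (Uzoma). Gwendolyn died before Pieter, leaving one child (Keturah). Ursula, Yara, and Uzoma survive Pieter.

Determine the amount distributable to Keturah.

Keturah receives $204,000.

The entire $714,000 passes to the siblings and their issue.
Counting each half-blood sibling's line as half a unit, there are 7/2 units in $714,000, so one unit is $204,000. Whole-blood lines (Ursula, Gwendolyn, and Yara) take $204,000 each; half-blood lines (Uzoma) take $102,000 each.
Gwendolyn's share ($204,000) passes entirely to Keturah.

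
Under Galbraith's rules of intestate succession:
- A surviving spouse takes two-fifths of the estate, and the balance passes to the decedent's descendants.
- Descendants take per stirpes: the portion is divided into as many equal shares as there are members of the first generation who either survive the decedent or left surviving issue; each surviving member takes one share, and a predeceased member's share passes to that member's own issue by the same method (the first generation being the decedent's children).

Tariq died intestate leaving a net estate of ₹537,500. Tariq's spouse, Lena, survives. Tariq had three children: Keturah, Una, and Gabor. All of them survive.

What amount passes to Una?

Una receives ₹107,500.

Lena takes two-fifths of ₹537,500 = ₹215,000. The remaining ₹322,500 passes to the descendants.
The descendants' portion (₹322,500) is divided into 3 shares of ₹107,500: Keturah, Una, and Gabor each take ₹107,500.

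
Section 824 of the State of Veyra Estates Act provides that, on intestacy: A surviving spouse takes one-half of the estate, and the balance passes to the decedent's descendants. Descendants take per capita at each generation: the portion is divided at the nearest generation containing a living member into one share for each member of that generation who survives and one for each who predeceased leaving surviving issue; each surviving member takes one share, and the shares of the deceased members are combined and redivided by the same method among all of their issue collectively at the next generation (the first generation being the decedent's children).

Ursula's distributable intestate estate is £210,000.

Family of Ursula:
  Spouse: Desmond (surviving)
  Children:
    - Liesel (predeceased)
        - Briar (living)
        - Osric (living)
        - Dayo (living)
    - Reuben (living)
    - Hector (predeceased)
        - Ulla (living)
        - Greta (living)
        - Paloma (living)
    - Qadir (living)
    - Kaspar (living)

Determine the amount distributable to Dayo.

Dayo receives £7,000.

Desmond takes one-half of £210,000 = £105,000. The remaining £105,000 passes to the descendants.
The descendants' portion (£105,000) is divided at the children's generation into 5 shares of £21,000. Reuben, Qadir, and Kaspar each take £21,000. The 2 shares of the deceased (Liesel and Hector) are combined into a pool of £42,000.
That pool (£42,000) is divided at the grandchildren's generation equally among Briar, Osric, Dayo, Ulla, Greta, and Paloma: £7,000 each.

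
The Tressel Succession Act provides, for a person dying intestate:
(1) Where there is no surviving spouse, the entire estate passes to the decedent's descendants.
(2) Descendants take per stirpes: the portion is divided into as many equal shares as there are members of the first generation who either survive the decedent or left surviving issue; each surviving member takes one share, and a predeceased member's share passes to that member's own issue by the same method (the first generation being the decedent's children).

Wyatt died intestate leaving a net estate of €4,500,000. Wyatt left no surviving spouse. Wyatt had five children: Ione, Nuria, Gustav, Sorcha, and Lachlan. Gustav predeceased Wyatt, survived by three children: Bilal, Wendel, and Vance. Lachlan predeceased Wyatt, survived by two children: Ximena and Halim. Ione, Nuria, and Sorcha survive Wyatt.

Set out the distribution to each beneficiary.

Ione: €900,000; Nuria: €900,000; Bilal: €300,000; Wendel: €300,000; Vance: €300,000; Sorcha: €900,000; Ximena: €450,000; Halim: €450,000

The entire €4,500,000 passes to the descendants.
That amount (€4,500,000) is divided into 5 shares of €900,000: Ione, Nuria, and Sorcha each take €900,000; Gustav's €900,000 share passes to Gustav's issue; Lachlan's €900,000 share passes to Lachlan's issue.
Gustav's share (€900,000) is divided into 3 shares of €300,000: Bilal, Wendel, and Vance each take €300,000.
Lachlan's share (€900,000) is divided into 2 shares of €450,000: Ximena and Halim each take €450,000.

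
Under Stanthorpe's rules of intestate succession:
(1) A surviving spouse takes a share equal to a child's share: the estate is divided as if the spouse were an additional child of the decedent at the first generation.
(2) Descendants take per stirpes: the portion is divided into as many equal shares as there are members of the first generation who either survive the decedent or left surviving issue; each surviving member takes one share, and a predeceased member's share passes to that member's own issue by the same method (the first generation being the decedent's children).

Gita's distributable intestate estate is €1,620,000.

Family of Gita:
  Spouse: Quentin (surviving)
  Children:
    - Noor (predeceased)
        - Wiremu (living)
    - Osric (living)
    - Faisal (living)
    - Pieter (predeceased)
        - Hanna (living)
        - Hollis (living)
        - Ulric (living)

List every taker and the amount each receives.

The spouse counts as an additional share at the children's level, so there are 5 primary shares of €324,000. Quentin takes one such share (€324,000).
The children's combined portion (€1,296,000) is divided into 4 shares of €324,000: Osric and Faisal each take €324,000; Noor's €324,000 share passes to Noor's issue; Pieter's €324,000 share passes to Pieter's issue.
Noor's share (€324,000) passes entirely to Wiremu.
Pieter's share (€324,000) is divided into 3 shares of €108,000: Hanna, Hollis, and Ulric each take €108,000.

Quentin: €324,000; Wiremu: €324,000; Osric: €324,000; Faisal: €324,000; Hanna: €108,000; Hollis: €108,000; Ulric: €108,000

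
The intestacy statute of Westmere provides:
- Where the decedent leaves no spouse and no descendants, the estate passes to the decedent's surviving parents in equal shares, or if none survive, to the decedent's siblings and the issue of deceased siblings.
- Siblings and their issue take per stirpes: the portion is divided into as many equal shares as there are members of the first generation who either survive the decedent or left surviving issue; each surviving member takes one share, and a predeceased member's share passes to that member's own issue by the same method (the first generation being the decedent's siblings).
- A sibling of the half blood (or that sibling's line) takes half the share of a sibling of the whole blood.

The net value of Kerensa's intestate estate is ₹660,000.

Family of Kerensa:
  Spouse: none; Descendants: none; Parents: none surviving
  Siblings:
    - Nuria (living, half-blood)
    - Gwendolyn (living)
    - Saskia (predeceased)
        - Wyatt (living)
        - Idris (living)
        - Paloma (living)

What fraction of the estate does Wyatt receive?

Wyatt receives 2/15 of the estate.

The entire ₹660,000 passes to the siblings and their issue.
Counting each half-blood sibling's line as half a unit, there are 5/2 units in ₹660,000, so one unit is ₹264,000. Whole-blood lines (Gwendolyn and Saskia) take ₹264,000 each; half-blood lines (Nuria) take ₹132,000 each.
Saskia's share (₹264,000) is divided into 3 shares of ₹88,000: Wyatt, Idris, and Paloma each take ₹88,000.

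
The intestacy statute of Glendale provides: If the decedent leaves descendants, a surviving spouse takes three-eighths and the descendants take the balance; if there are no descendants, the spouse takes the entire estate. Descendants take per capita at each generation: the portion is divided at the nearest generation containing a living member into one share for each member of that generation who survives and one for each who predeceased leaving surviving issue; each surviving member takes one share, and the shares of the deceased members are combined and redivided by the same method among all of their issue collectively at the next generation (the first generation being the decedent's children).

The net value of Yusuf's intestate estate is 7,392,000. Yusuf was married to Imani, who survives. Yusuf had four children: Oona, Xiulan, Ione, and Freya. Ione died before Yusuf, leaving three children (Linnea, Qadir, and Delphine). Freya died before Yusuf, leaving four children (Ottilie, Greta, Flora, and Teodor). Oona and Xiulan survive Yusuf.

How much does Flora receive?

Flora receives 330,000.

Imani takes three-eighths of 7,392,000 = 2,772,000. The remaining 4,620,000 passes to the descendants.
The descendants' portion (4,620,000) is divided at the children's generation into 4 shares of 1,155,000. Oona and Xiulan each take 1,155,000. The 2 shares of the deceased (Ione and Freya) are combined into a pool of 2,310,000.
That pool (2,310,000) is divided at the grandchildren's generation equally among Linnea, Qadir, Delphine, Ottilie, Greta, Flora, and Teodor: 330,000 each.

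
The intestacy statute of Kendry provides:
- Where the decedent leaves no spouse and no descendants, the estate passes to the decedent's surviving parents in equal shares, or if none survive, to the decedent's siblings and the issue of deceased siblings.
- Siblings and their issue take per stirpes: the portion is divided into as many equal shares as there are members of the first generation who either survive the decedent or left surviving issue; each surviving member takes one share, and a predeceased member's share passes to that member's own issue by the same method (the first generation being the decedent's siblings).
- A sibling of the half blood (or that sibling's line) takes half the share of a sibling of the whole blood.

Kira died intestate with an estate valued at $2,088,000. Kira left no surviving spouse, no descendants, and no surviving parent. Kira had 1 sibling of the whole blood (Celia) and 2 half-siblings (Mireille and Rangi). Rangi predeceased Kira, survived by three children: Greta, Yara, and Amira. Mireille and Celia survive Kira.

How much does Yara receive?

Yara receives $174,000.

The entire $2,088,000 passes to the siblings and their issue.
Counting each half-blood sibling's line as half a unit, there are 2 units in $2,088,000, so one unit is $1,044,000. Whole-blood lines (Celia) take $1,044,000 each; half-blood lines (Mireille and Rangi) take $522,000 each.
Rangi's share ($522,000) is divided into 3 shares of $174,000: Greta, Yara, and Amira each take $174,000.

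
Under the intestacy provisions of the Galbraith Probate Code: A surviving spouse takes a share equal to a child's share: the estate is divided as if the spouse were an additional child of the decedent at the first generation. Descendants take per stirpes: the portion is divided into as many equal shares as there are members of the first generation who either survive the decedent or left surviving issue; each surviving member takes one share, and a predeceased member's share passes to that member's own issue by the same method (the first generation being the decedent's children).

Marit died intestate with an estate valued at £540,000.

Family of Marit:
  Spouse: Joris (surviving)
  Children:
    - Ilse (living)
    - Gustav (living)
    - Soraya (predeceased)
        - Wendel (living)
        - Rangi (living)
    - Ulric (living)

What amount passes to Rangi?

Rangi receives £54,000.

The spouse counts as an additional share at the children's level, so there are 5 primary shares of £108,000. Joris takes one such share (£108,000).
The children's combined portion (£432,000) is divided into 4 shares of £108,000: Ilse, Gustav, and Ulric each take £108,000; Soraya's £108,000 share passes to Soraya's issue.
Soraya's share (£108,000) is divided into 2 shares of £54,000: Wendel and Rangi each take £54,000.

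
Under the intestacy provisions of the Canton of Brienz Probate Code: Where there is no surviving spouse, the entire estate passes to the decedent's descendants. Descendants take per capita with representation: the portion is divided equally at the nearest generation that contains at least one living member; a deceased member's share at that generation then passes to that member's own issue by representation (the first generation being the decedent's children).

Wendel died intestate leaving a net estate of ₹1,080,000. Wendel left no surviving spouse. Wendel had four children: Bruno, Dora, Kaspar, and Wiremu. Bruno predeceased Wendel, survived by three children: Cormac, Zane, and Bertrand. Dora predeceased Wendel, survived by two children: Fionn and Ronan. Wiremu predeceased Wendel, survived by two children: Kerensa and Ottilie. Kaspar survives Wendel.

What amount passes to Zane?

The entire ₹1,080,000 passes to the descendants.
That amount (₹1,080,000) is divided into 4 shares of ₹270,000: Kaspar takes ₹270,000; Bruno's ₹270,000 share passes to Bruno's issue; Dora's ₹270,000 share passes to Dora's issue; Wiremu's ₹270,000 share passes to Wiremu's issue.
Bruno's share (₹270,000) is divided into 3 shares of ₹90,000: Cormac, Zane, and Bertrand each take ₹90,000.
Dora's share (₹270,000) is divided into 2 shares of ₹135,000: Fionn and Ronan each take ₹135,000.
Wiremu's share (₹270,000) is divided into 2 shares of ₹135,000: Kerensa and Ottilie each take ₹135,000.

Zane receives ₹90,000.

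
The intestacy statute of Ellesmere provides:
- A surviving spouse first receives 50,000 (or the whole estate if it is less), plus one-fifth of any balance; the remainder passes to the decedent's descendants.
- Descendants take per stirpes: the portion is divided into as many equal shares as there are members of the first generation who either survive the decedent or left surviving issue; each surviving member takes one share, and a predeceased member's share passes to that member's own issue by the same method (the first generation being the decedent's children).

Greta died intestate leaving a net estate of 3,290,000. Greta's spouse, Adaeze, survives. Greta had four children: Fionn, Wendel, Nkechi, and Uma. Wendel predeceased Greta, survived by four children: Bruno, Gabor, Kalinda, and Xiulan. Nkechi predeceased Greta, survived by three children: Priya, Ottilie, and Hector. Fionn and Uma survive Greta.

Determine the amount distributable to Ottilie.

Adaeze first takes 50,000, leaving a balance of 3,240,000. Adaeze then takes one-fifth of the balance (648,000), for a total of 698,000. The remaining 2,592,000 passes to the descendants.
The descendants' portion (2,592,000) is divided into 4 shares of 648,000: Fionn and Uma each take 648,000; Wendel's 648,000 share passes to Wendel's issue; Nkechi's 648,000 share passes to Nkechi's issue.
Wendel's share (648,000) is divided into 4 shares of 162,000: Bruno, Gabor, Kalinda, and Xiulan each take 162,000.
Nkechi's share (648,000) is divided into 3 shares of 216,000: Priya, Ottilie, and Hector each take 216,000.

Ottilie receives 216,000.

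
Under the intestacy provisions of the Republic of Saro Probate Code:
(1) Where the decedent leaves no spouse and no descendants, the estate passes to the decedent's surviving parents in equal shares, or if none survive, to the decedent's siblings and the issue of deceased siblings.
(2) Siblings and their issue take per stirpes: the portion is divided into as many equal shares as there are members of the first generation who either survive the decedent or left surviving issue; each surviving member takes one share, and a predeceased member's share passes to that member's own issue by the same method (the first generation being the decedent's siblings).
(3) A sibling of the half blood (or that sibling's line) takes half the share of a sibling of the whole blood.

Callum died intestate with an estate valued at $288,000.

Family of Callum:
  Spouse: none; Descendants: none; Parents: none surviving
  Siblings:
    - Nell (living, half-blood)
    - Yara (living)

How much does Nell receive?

Nell receives $96,000.

The entire $288,000 passes to the siblings and their issue.
Counting each half-blood sibling's line as half a unit, there are 3/2 units in $288,000, so one unit is $192,000. Whole-blood lines (Yara) take $192,000 each; half-blood lines (Nell) take $96,000 each.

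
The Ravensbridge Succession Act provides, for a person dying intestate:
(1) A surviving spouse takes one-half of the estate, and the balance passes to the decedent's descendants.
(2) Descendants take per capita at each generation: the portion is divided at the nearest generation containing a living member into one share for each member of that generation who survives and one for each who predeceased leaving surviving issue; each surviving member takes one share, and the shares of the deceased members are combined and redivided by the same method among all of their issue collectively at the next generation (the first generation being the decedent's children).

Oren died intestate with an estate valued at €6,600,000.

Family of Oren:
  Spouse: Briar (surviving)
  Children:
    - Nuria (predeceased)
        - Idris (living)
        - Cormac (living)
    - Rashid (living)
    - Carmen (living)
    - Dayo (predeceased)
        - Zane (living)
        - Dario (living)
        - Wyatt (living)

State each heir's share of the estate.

Briar: €3,300,000; Idris: €330,000; Cormac: €330,000; Rashid: €825,000; Carmen: €825,000; Zane: €330,000; Dario: €330,000; Wyatt: €330,000

Briar takes one-half of €6,600,000 = €3,300,000. The remaining €3,300,000 passes to the descendants.
The descendants' portion (€3,300,000) is divided at the children's generation into 4 shares of €825,000. Rashid and Carmen each take €825,000. The 2 shares of the deceased (Nuria and Dayo) are combined into a pool of €1,650,000.
That pool (€1,650,000) is divided at the grandchildren's generation equally among Idris, Cormac, Zane, Dario, and Wyatt: €330,000 each.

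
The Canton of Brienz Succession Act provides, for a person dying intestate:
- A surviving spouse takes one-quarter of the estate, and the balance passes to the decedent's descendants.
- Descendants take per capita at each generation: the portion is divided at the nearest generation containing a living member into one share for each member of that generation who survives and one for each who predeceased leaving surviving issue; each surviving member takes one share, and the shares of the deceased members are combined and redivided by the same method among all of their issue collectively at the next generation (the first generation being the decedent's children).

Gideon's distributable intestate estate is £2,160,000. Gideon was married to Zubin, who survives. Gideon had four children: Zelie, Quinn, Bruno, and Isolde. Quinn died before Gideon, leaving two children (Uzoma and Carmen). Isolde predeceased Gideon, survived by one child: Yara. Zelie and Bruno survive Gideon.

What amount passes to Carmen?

Carmen receives £270,000.

Zubin takes one-quarter of £2,160,000 = £540,000. The remaining £1,620,000 passes to the descendants.
The descendants' portion (£1,620,000) is divided at the children's generation into 4 shares of £405,000. Zelie and Bruno each take £405,000. The 2 shares of the deceased (Quinn and Isolde) are combined into a pool of £810,000.
That pool (£810,000) is divided at the grandchildren's generation equally among Uzoma, Carmen, and Yara: £270,000 each.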